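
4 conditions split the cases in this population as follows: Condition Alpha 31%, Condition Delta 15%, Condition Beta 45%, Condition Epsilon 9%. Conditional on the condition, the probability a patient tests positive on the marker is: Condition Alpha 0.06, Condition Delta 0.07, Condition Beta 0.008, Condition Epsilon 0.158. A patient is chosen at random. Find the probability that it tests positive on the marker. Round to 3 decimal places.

0.047

Prior × likelihood for each hypothesis:
  Condition Alpha: 0.31 × 0.06 = 0.0186
  Condition Delta: 0.15 × 0.07 = 0.0105
  Condition Beta: 0.45 × 0.008 = 0.0036
  Condition Epsilon: 0.09 × 0.158 = 0.01422
P(marker-positive) = 0.0186 + 0.0105 + 0.0036 + 0.01422 = 0.04692 → 0.047.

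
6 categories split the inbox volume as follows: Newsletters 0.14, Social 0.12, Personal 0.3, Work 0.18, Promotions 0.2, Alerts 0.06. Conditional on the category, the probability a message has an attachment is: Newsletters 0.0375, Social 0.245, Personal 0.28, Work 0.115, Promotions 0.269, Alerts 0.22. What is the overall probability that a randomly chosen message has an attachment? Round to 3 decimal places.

By Bayes' rule, posterior ∝ prior × likelihood:
  Newsletters: 0.14 × 0.0375 = 0.00525
  Social: 0.12 × 0.245 = 0.0294
  Personal: 0.3 × 0.28 = 0.084
  Work: 0.18 × 0.115 = 0.0207
  Promotions: 0.2 × 0.269 = 0.0538
  Alerts: 0.06 × 0.22 = 0.0132
P(attachment) = 0.00525 + 0.0294 + 0.084 + 0.0207 + 0.0538 + 0.0132 = 0.20635 → 0.206.

0.206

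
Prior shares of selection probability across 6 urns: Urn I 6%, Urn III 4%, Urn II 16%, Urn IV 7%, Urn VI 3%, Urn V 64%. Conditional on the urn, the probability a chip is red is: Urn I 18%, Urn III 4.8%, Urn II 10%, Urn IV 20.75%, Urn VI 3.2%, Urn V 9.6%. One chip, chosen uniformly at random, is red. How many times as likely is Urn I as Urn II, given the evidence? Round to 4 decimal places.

Compute prior × likelihood for every hypothesis:
  Urn I: 0.06 × 0.18 = 0.0108
  Urn III: 0.04 × 0.048 = 0.00192
  Urn II: 0.16 × 0.1 = 0.016
  Urn IV: 0.07 × 0.2075 = 0.014525
  Urn VI: 0.03 × 0.032 = 0.00096
  Urn V: 0.64 × 0.096 = 0.06144
Normalizing constant = 0.105645.
The ratio is 0.0108 / 0.016 (the normalizer cancels) = 0.6750.

0.6750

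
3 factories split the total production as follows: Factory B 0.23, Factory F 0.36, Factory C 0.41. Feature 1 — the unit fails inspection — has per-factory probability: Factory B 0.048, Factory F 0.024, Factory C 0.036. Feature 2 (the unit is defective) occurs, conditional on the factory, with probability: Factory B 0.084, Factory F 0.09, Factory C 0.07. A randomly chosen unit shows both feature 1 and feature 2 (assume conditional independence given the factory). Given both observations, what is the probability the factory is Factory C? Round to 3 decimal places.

Compute prior × likelihood for every hypothesis:
  Factory B: 0.23 × 0.048 × 0.084 = 0.00092736
  Factory F: 0.36 × 0.024 × 0.09 = 0.0007776
  Factory C: 0.41 × 0.036 × 0.07 = 0.0010332
Sum = 0.00273816.
P(Factory C | evidence) = 0.0010332 / 0.00273816 ≈ 0.377.

0.377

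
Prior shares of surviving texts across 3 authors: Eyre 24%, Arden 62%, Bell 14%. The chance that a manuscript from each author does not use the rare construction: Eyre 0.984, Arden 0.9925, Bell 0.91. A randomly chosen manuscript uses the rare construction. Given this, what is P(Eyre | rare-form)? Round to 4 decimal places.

0.1821

Taking complements, P(rare-form | each) = Eyre 0.016, Arden 0.0075, Bell 0.09.
By Bayes' rule, posterior ∝ prior × likelihood:
  Eyre: 0.24 × 0.016 = 0.00384
  Arden: 0.62 × 0.0075 = 0.00465
  Bell: 0.14 × 0.09 = 0.0126
Sum = 0.02109.
P(Eyre | evidence) = 0.00384 / 0.02109 ≈ 0.1821.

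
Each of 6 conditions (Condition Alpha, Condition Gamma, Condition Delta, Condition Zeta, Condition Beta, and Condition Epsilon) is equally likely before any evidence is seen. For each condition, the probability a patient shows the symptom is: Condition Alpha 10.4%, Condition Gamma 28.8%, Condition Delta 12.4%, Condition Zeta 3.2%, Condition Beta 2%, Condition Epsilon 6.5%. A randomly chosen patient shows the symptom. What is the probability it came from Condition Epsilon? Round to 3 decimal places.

With a uniform prior (1/6 each), posterior ∝ likelihood:
  Condition Alpha: 0.104
  Condition Gamma: 0.288
  Condition Delta: 0.124
  Condition Zeta: 0.032
  Condition Beta: 0.02
  Condition Epsilon: 0.065
Sum = 0.633.
P(Condition Epsilon | evidence) = 0.065 / 0.633 ≈ 0.103.

0.103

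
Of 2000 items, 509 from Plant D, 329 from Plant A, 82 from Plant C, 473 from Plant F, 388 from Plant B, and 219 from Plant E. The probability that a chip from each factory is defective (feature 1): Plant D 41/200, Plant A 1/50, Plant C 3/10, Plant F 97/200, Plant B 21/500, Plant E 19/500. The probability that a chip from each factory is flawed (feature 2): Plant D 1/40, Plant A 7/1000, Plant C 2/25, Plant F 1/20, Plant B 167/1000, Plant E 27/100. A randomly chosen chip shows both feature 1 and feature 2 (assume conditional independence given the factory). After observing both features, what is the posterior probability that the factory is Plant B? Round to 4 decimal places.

0.1292

Compute prior × likelihood for every hypothesis:
  Plant D: 0.2545 × 0.205 × 0.025 = 0.0013043125
  Plant A: 0.1645 × 0.02 × 0.007 = 0.00002303
  Plant C: 0.041 × 0.3 × 0.08 = 0.000984
  Plant F: 0.2365 × 0.485 × 0.05 = 0.005735125
  Plant B: 0.194 × 0.042 × 0.167 = 0.001360716
  Plant E: 0.1095 × 0.038 × 0.27 = 0.00112347
Sum = 0.0105306535.
P(Plant B | evidence) = 0.001360716 / 0.0105306535 ≈ 0.1292.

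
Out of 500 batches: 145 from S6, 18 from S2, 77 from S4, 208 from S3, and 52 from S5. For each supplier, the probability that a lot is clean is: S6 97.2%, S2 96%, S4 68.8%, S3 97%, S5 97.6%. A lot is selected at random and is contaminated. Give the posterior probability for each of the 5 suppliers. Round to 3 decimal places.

S6 0.112, S2 0.020, S4 0.662, S3 0.172, S5 0.034

Taking complements, P(contaminated | each) = S6 0.028, S2 0.04, S4 0.312, S3 0.03, S5 0.024.
Compute prior × likelihood for every hypothesis:
  S6: 0.29 × 0.028 = 0.00812
  S2: 0.036 × 0.04 = 0.00144
  S4: 0.154 × 0.312 = 0.048048
  S3: 0.416 × 0.03 = 0.01248
  S5: 0.104 × 0.024 = 0.002496
Sum = 0.072584.
P(S6 | contaminated) = 0.00812/0.072584 ≈ 0.112
P(S2 | contaminated) = 0.00144/0.072584 ≈ 0.020
P(S4 | contaminated) = 0.048048/0.072584 ≈ 0.662
P(S3 | contaminated) = 0.01248/0.072584 ≈ 0.172
P(S5 | contaminated) = 0.002496/0.072584 ≈ 0.034
(Check: 0.112+0.020+0.662+0.172+0.034 = 1.000.)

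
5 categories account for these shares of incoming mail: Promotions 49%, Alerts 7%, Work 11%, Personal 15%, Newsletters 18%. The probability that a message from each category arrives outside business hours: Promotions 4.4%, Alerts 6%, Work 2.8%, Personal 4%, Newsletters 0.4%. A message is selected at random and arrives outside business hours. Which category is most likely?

By Bayes' rule, posterior ∝ prior × likelihood:
  Promotions: 0.49 × 0.044 = 0.02156
  Alerts: 0.07 × 0.06 = 0.0042
  Work: 0.11 × 0.028 = 0.00308
  Personal: 0.15 × 0.04 = 0.006
  Newsletters: 0.18 × 0.004 = 0.00072
Normalizing constant = 0.03556.
Largest term belongs to Promotions, so Promotions is most probable.

Promotions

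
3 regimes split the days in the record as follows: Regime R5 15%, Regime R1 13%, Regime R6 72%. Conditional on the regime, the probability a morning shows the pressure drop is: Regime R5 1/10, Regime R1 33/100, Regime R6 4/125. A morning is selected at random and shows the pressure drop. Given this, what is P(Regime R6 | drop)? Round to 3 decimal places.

Prior × likelihood for each hypothesis:
  Regime R5: 0.15 × 0.1 = 0.015
  Regime R1: 0.13 × 0.33 = 0.0429
  Regime R6: 0.72 × 0.032 = 0.02304
Normalizing constant = 0.08094.
P(Regime R6 | evidence) = 0.02304 / 0.08094 ≈ 0.285.

0.285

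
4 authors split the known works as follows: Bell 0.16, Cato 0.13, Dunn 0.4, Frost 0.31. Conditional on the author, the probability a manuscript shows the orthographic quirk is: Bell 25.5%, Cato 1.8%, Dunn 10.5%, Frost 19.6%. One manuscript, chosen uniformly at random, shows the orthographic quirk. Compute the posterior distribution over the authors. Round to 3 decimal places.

Prior × likelihood for each hypothesis:
  Bell: 0.16 × 0.255 = 0.0408
  Cato: 0.13 × 0.018 = 0.00234
  Dunn: 0.4 × 0.105 = 0.042
  Frost: 0.31 × 0.196 = 0.06076
Normalizing constant = 0.1459.
P(Bell | quirk) = 0.0408/0.1459 ≈ 0.280
P(Cato | quirk) = 0.00234/0.1459 ≈ 0.016
P(Dunn | quirk) = 0.042/0.1459 ≈ 0.288
P(Frost | quirk) = 0.06076/0.1459 ≈ 0.416

Bell 0.280, Cato 0.016, Dunn 0.288, Frost 0.416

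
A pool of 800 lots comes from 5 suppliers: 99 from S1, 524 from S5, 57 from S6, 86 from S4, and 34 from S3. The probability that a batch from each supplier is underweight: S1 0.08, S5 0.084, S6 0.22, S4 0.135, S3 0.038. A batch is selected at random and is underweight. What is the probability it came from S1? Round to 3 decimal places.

Unnormalized posteriors (prior × likelihood):
  S1: 0.12375 × 0.08 = 0.0099
  S5: 0.655 × 0.084 = 0.05502
  S6: 0.07125 × 0.22 = 0.015675
  S4: 0.1075 × 0.135 = 0.0145125
  S3: 0.0425 × 0.038 = 0.001615
Sum = 0.0967225.
P(S1 | evidence) = 0.0099 / 0.0967225 ≈ 0.102.

0.102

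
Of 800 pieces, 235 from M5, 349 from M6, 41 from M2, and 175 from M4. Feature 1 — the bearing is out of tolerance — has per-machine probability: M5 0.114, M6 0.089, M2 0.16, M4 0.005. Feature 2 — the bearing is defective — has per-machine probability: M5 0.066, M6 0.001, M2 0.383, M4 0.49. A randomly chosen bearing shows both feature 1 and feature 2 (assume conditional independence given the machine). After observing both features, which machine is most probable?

By Bayes' rule, posterior ∝ prior × likelihood:
  M5: 0.29375 × 0.114 × 0.066 = 0.002210175
  M6: 0.43625 × 0.089 × 0.001 = 0.00003882625
  M2: 0.05125 × 0.16 × 0.383 = 0.0031406
  M4: 0.21875 × 0.005 × 0.49 = 0.0005359375
Total = 0.00592553875.
Largest term belongs to M2, so M2 is most probable.

M2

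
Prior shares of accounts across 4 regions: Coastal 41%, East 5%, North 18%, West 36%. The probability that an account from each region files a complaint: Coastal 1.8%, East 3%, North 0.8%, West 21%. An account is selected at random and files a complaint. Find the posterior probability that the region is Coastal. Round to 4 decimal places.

Prior × likelihood for each hypothesis:
  Coastal: 0.41 × 0.018 = 0.00738
  East: 0.05 × 0.03 = 0.0015
  North: 0.18 × 0.008 = 0.00144
  West: 0.36 × 0.21 = 0.0756
Sum = 0.08592.
P(Coastal | evidence) = 0.00738 / 0.08592 ≈ 0.0859.

0.0859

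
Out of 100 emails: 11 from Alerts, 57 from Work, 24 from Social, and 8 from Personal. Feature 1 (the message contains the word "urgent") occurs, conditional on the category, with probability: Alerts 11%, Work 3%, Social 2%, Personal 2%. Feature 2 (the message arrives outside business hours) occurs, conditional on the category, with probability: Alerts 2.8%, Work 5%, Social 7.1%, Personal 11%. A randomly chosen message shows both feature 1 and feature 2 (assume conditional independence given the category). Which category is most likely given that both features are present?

Work

By Bayes' rule, posterior ∝ prior × likelihood:
  Alerts: 0.11 × 0.11 × 0.028 = 0.0003388
  Work: 0.57 × 0.03 × 0.05 = 0.000855
  Social: 0.24 × 0.02 × 0.071 = 0.0003408
  Personal: 0.08 × 0.02 × 0.11 = 0.000176
Total = 0.0017106.
Largest term belongs to Work, so Work is most probable.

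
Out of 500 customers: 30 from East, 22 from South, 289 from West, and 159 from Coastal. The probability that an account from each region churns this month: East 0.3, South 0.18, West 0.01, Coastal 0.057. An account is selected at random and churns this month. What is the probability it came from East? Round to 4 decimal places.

Compute prior × likelihood for every hypothesis:
  East: 0.06 × 0.3 = 0.018
  South: 0.044 × 0.18 = 0.00792
  West: 0.578 × 0.01 = 0.00578
  Coastal: 0.318 × 0.057 = 0.018126
Total = 0.049826.
P(East | evidence) = 0.018 / 0.049826 ≈ 0.3613.

0.3613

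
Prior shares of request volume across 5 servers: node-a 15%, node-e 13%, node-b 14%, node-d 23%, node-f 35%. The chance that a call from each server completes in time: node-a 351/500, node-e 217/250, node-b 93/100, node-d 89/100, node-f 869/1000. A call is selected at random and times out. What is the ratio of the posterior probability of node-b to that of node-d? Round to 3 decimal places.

Taking complements, P(timeout | each) = node-a 0.298, node-e 0.132, node-b 0.07, node-d 0.11, node-f 0.131.
Compute prior × likelihood for every hypothesis:
  node-a: 0.15 × 0.298 = 0.0447
  node-e: 0.13 × 0.132 = 0.01716
  node-b: 0.14 × 0.07 = 0.0098
  node-d: 0.23 × 0.11 = 0.0253
  node-f: 0.35 × 0.131 = 0.04585
Sum = 0.14281.
The ratio is 0.0098 / 0.0253 (the normalizer cancels) = 0.387.

0.387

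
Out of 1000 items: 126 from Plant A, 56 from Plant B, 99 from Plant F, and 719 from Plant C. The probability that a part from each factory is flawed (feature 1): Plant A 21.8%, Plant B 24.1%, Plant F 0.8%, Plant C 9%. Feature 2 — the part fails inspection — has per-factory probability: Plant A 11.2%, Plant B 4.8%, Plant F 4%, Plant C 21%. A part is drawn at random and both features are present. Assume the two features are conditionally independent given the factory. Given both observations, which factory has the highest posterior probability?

Plant C

Compute prior × likelihood for every hypothesis:
  Plant A: 0.126 × 0.218 × 0.112 = 0.003076416
  Plant B: 0.056 × 0.241 × 0.048 = 0.000647808
  Plant F: 0.099 × 0.008 × 0.04 = 0.00003168
  Plant C: 0.719 × 0.09 × 0.21 = 0.0135891
Normalizing constant = 0.017345004.
Largest term belongs to Plant C, so Plant C is most probable.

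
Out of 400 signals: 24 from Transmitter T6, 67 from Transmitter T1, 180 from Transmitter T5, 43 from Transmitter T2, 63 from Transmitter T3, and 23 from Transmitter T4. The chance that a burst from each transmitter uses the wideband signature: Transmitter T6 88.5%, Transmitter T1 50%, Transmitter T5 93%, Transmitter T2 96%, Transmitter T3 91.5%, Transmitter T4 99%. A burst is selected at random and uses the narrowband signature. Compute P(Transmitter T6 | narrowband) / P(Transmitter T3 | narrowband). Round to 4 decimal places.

Taking complements, P(narrowband | each) = Transmitter T6 0.115, Transmitter T1 0.5, Transmitter T5 0.07, Transmitter T2 0.04, Transmitter T3 0.085, Transmitter T4 0.01.
Prior × likelihood for each hypothesis:
  Transmitter T6: 0.06 × 0.115 = 0.0069
  Transmitter T1: 0.1675 × 0.5 = 0.08375
  Transmitter T5: 0.45 × 0.07 = 0.0315
  Transmitter T2: 0.1075 × 0.04 = 0.0043
  Transmitter T3: 0.1575 × 0.085 = 0.0133875
  Transmitter T4: 0.0575 × 0.01 = 0.000575
Total = 0.1404125.
The ratio is 0.0069 / 0.0133875 (the normalizer cancels) = 0.5154.

0.5154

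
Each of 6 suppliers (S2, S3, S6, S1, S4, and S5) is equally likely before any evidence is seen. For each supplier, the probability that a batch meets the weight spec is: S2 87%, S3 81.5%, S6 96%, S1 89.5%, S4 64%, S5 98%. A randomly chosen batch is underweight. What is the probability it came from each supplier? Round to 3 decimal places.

S2 0.155, S3 0.220, S6 0.048, S1 0.125, S4 0.429, S5 0.024

Taking complements, P(underweight | each) = S2 0.13, S3 0.185, S6 0.04, S1 0.105, S4 0.36, S5 0.02.
With a uniform prior (1/6 each), posterior ∝ likelihood:
  S2: 0.13
  S3: 0.185
  S6: 0.04
  S1: 0.105
  S4: 0.36
  S5: 0.02
Normalizing constant = 0.84.
P(S2 | underweight) = 0.13/0.84 ≈ 0.155
P(S3 | underweight) = 0.185/0.84 ≈ 0.220
P(S6 | underweight) = 0.04/0.84 ≈ 0.048
P(S1 | underweight) = 0.105/0.84 ≈ 0.125
P(S4 | underweight) = 0.36/0.84 ≈ 0.429
P(S5 | underweight) = 0.02/0.84 ≈ 0.024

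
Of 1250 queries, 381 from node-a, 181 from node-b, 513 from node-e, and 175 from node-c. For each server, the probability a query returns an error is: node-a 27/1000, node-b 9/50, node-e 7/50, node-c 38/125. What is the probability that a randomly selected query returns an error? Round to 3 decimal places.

0.134

Unnormalized posteriors (prior × likelihood):
  node-a: 0.3048 × 0.027 = 0.0082296
  node-b: 0.1448 × 0.18 = 0.026064
  node-e: 0.4104 × 0.14 = 0.057456
  node-c: 0.14 × 0.304 = 0.04256
P(error) = 0.0082296 + 0.026064 + 0.057456 + 0.04256 = 0.1343096 → 0.134.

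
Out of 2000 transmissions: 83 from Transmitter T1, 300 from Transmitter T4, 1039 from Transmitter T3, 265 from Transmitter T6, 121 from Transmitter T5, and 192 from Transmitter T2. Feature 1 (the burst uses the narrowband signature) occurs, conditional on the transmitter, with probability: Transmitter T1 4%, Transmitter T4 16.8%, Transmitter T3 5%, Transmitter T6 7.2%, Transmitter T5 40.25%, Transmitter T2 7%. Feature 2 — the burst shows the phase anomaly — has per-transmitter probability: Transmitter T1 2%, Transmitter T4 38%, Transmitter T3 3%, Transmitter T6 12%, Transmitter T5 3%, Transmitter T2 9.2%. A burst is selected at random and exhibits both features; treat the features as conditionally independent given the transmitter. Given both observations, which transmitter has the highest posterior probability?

Transmitter T4

Unnormalized posteriors (prior × likelihood):
  Transmitter T1: 0.0415 × 0.04 × 0.02 = 0.0000332
  Transmitter T4: 0.15 × 0.168 × 0.38 = 0.009576
  Transmitter T3: 0.5195 × 0.05 × 0.03 = 0.00077925
  Transmitter T6: 0.1325 × 0.072 × 0.12 = 0.0011448
  Transmitter T5: 0.0605 × 0.4025 × 0.03 = 0.0007305375
  Transmitter T2: 0.096 × 0.07 × 0.092 = 0.00061824
Sum = 0.0128820275.
Largest term belongs to Transmitter T4, so Transmitter T4 is most probable.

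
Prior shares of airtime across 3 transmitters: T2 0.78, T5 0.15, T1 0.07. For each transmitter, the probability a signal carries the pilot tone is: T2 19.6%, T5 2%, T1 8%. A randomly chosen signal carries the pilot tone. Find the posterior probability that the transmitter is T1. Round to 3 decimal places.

0.035

Unnormalized posteriors (prior × likelihood):
  T2: 0.78 × 0.196 = 0.15288
  T5: 0.15 × 0.02 = 0.003
  T1: 0.07 × 0.08 = 0.0056
Total = 0.16148.
P(T1 | evidence) = 0.0056 / 0.16148 ≈ 0.035.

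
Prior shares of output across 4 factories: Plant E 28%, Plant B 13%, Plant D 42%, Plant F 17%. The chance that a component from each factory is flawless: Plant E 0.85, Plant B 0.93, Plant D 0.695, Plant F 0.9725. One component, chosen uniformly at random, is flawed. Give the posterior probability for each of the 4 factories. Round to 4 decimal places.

Taking complements, P(flawed | each) = Plant E 0.15, Plant B 0.07, Plant D 0.305, Plant F 0.0275.
Compute prior × likelihood for every hypothesis:
  Plant E: 0.28 × 0.15 = 0.042
  Plant B: 0.13 × 0.07 = 0.0091
  Plant D: 0.42 × 0.305 = 0.1281
  Plant F: 0.17 × 0.0275 = 0.004675
Normalizing constant = 0.183875.
P(Plant E | flawed) = 0.042/0.183875 ≈ 0.2284
P(Plant B | flawed) = 0.0091/0.183875 ≈ 0.0495
P(Plant D | flawed) = 0.1281/0.183875 ≈ 0.6967
P(Plant F | flawed) = 0.004675/0.183875 ≈ 0.0254
(Check: 0.2284+0.0495+0.6967+0.0254 = 1.0000.)

Plant E 0.2284, Plant B 0.0495, Plant D 0.6967, Plant F 0.0254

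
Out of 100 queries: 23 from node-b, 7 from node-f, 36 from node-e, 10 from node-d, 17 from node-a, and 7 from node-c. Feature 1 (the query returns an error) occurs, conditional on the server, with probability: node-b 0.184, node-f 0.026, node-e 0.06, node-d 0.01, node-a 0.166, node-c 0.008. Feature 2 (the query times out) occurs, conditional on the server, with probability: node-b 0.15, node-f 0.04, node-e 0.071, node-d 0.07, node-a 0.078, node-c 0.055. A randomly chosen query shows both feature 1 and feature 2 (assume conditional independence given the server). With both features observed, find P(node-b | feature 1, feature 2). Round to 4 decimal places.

0.6189

Compute prior × likelihood for every hypothesis:
  node-b: 0.23 × 0.184 × 0.15 = 0.006348
  node-f: 0.07 × 0.026 × 0.04 = 0.0000728
  node-e: 0.36 × 0.06 × 0.071 = 0.0015336
  node-d: 0.1 × 0.01 × 0.07 = 0.00007
  node-a: 0.17 × 0.166 × 0.078 = 0.00220116
  node-c: 0.07 × 0.008 × 0.055 = 0.0000308
Total = 0.01025636.
P(node-b | evidence) = 0.006348 / 0.01025636 ≈ 0.6189.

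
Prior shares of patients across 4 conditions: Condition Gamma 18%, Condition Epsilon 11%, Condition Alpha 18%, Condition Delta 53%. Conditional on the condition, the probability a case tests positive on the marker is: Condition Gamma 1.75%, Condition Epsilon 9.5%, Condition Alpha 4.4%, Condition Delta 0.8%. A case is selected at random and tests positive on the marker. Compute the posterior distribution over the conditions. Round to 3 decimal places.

Prior × likelihood for each hypothesis:
  Condition Gamma: 0.18 × 0.0175 = 0.00315
  Condition Epsilon: 0.11 × 0.095 = 0.01045
  Condition Alpha: 0.18 × 0.044 = 0.00792
  Condition Delta: 0.53 × 0.008 = 0.00424
Normalizing constant = 0.02576.
P(Condition Gamma | marker-positive) = 0.00315/0.02576 ≈ 0.122
P(Condition Epsilon | marker-positive) = 0.01045/0.02576 ≈ 0.406
P(Condition Alpha | marker-positive) = 0.00792/0.02576 ≈ 0.307
P(Condition Delta | marker-positive) = 0.00424/0.02576 ≈ 0.165

Condition Gamma 0.122, Condition Epsilon 0.406, Condition Alpha 0.307, Condition Delta 0.165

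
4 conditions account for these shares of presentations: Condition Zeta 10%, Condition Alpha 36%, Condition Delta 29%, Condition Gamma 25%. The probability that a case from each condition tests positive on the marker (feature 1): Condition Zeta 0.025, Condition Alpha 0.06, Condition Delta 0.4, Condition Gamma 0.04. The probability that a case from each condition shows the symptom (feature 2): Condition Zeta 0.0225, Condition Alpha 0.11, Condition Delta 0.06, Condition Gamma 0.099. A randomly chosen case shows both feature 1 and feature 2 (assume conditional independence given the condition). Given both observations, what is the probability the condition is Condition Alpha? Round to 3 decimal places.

0.229

Unnormalized posteriors (prior × likelihood):
  Condition Zeta: 0.1 × 0.025 × 0.0225 = 0.00005625
  Condition Alpha: 0.36 × 0.06 × 0.11 = 0.002376
  Condition Delta: 0.29 × 0.4 × 0.06 = 0.00696
  Condition Gamma: 0.25 × 0.04 × 0.099 = 0.00099
Total = 0.01038225.
P(Condition Alpha | evidence) = 0.002376 / 0.01038225 ≈ 0.229.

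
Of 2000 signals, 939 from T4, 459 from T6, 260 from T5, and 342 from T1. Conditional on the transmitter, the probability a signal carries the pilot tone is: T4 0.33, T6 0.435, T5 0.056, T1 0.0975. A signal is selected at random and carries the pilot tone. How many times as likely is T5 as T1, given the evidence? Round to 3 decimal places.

Prior × likelihood for each hypothesis:
  T4: 0.4695 × 0.33 = 0.154935
  T6: 0.2295 × 0.435 = 0.0998325
  T5: 0.13 × 0.056 = 0.00728
  T1: 0.171 × 0.0975 = 0.0166725
Normalizing constant = 0.27872.
The ratio is 0.00728 / 0.0166725 (the normalizer cancels) = 0.437.

0.437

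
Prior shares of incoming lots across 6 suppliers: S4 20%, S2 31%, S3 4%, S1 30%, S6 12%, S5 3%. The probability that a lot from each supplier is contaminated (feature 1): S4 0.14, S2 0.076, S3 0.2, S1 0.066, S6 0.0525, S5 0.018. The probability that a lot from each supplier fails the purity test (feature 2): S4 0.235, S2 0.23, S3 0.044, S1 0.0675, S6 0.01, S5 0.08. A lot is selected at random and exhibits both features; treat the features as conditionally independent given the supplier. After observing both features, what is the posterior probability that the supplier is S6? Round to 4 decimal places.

Compute prior × likelihood for every hypothesis:
  S4: 0.2 × 0.14 × 0.235 = 0.00658
  S2: 0.31 × 0.076 × 0.23 = 0.0054188
  S3: 0.04 × 0.2 × 0.044 = 0.000352
  S1: 0.3 × 0.066 × 0.0675 = 0.0013365
  S6: 0.12 × 0.0525 × 0.01 = 0.000063
  S5: 0.03 × 0.018 × 0.08 = 0.0000432
Normalizing constant = 0.0137935.
P(S6 | evidence) = 0.000063 / 0.0137935 ≈ 0.0046.

0.0046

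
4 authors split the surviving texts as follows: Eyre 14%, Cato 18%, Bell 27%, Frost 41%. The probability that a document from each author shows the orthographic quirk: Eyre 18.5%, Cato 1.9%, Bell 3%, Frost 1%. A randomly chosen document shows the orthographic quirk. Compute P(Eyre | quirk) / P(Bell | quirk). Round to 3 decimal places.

Compute prior × likelihood for every hypothesis:
  Eyre: 0.14 × 0.185 = 0.0259
  Cato: 0.18 × 0.019 = 0.00342
  Bell: 0.27 × 0.03 = 0.0081
  Frost: 0.41 × 0.01 = 0.0041
Normalizing constant = 0.04152.
The ratio is 0.0259 / 0.0081 (the normalizer cancels) = 3.198.

3.198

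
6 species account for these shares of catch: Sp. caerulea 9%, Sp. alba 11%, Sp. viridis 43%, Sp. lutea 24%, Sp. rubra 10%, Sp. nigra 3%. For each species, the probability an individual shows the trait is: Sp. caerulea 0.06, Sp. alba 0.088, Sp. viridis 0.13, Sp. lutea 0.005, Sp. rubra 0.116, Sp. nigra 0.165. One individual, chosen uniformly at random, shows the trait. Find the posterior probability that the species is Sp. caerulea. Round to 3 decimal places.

0.061

Prior × likelihood for each hypothesis:
  Sp. caerulea: 0.09 × 0.06 = 0.0054
  Sp. alba: 0.11 × 0.088 = 0.00968
  Sp. viridis: 0.43 × 0.13 = 0.0559
  Sp. lutea: 0.24 × 0.005 = 0.0012
  Sp. rubra: 0.1 × 0.116 = 0.0116
  Sp. nigra: 0.03 × 0.165 = 0.00495
Total = 0.08873.
P(Sp. caerulea | evidence) = 0.0054 / 0.08873 ≈ 0.061.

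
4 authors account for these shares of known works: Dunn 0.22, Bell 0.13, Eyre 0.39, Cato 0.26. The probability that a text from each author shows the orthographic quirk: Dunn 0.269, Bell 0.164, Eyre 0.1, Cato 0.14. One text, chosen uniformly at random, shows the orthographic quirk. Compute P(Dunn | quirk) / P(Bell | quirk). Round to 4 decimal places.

2.7758

Unnormalized posteriors (prior × likelihood):
  Dunn: 0.22 × 0.269 = 0.05918
  Bell: 0.13 × 0.164 = 0.02132
  Eyre: 0.39 × 0.1 = 0.039
  Cato: 0.26 × 0.14 = 0.0364
Total = 0.1559.
The ratio is 0.05918 / 0.02132 (the normalizer cancels) = 2.7758.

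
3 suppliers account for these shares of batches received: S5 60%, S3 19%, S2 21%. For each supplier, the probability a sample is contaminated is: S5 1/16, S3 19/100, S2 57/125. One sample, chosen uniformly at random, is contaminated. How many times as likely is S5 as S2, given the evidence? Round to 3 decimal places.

0.392

Prior × likelihood for each hypothesis:
  S5: 0.6 × 0.0625 = 0.0375
  S3: 0.19 × 0.19 = 0.0361
  S2: 0.21 × 0.456 = 0.09576
Normalizing constant = 0.16936.
The ratio is 0.0375 / 0.09576 (the normalizer cancels) = 0.392.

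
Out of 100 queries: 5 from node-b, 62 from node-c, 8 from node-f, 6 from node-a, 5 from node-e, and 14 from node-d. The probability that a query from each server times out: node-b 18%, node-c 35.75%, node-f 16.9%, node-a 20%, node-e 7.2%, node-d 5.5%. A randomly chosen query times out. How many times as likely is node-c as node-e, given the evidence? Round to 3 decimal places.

61.569

Compute prior × likelihood for every hypothesis:
  node-b: 0.05 × 0.18 = 0.009
  node-c: 0.62 × 0.3575 = 0.22165
  node-f: 0.08 × 0.169 = 0.01352
  node-a: 0.06 × 0.2 = 0.012
  node-e: 0.05 × 0.072 = 0.0036
  node-d: 0.14 × 0.055 = 0.0077
Total = 0.26747.
The ratio is 0.22165 / 0.0036 (the normalizer cancels) = 61.569.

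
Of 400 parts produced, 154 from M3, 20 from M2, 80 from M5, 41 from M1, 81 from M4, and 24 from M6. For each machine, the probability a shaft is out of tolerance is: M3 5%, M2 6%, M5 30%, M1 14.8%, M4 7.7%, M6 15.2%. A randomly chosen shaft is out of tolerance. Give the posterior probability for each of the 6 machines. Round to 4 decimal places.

M3 0.1576, M2 0.0246, M5 0.4913, M1 0.1242, M4 0.1277, M6 0.0747

Prior × likelihood for each hypothesis:
  M3: 0.385 × 0.05 = 0.01925
  M2: 0.05 × 0.06 = 0.003
  M5: 0.2 × 0.3 = 0.06
  M1: 0.1025 × 0.148 = 0.01517
  M4: 0.2025 × 0.077 = 0.0155925
  M6: 0.06 × 0.152 = 0.00912
Total = 0.1221325.
P(M3 | oversize) = 0.01925/0.1221325 ≈ 0.1576
P(M2 | oversize) = 0.003/0.1221325 ≈ 0.0246
P(M5 | oversize) = 0.06/0.1221325 ≈ 0.4913
P(M1 | oversize) = 0.01517/0.1221325 ≈ 0.1242
P(M4 | oversize) = 0.0155925/0.1221325 ≈ 0.1277
P(M6 | oversize) = 0.00912/0.1221325 ≈ 0.0747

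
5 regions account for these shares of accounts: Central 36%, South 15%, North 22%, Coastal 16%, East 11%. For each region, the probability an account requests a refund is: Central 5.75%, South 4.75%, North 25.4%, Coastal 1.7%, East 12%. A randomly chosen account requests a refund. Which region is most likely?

North

Compute prior × likelihood for every hypothesis:
  Central: 0.36 × 0.0575 = 0.0207
  South: 0.15 × 0.0475 = 0.007125
  North: 0.22 × 0.254 = 0.05588
  Coastal: 0.16 × 0.017 = 0.00272
  East: 0.11 × 0.12 = 0.0132
Sum = 0.099625.
Largest term belongs to North, so North is most probable.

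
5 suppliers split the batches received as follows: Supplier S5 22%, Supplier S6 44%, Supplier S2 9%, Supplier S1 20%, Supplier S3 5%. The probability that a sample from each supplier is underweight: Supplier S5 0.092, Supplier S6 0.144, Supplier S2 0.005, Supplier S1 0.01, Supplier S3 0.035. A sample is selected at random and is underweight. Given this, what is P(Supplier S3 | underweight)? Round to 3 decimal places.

Prior × likelihood for each hypothesis:
  Supplier S5: 0.22 × 0.092 = 0.02024
  Supplier S6: 0.44 × 0.144 = 0.06336
  Supplier S2: 0.09 × 0.005 = 0.00045
  Supplier S1: 0.2 × 0.01 = 0.002
  Supplier S3: 0.05 × 0.035 = 0.00175
Total = 0.0878.
P(Supplier S3 | evidence) = 0.00175 / 0.0878 ≈ 0.020.

0.020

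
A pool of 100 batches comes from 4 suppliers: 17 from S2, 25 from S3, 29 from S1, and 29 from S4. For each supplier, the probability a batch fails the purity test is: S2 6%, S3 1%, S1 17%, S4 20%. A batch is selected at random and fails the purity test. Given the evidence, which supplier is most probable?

Prior × likelihood for each hypothesis:
  S2: 0.17 × 0.06 = 0.0102
  S3: 0.25 × 0.01 = 0.0025
  S1: 0.29 × 0.17 = 0.0493
  S4: 0.29 × 0.2 = 0.058
Sum = 0.12.
Largest term belongs to S4, so S4 is most probable.

S4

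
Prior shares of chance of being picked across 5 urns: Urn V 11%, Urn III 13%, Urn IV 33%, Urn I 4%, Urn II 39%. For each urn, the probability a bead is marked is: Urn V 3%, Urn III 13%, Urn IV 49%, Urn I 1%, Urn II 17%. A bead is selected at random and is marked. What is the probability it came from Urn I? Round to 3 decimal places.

0.002

Prior × likelihood for each hypothesis:
  Urn V: 0.11 × 0.03 = 0.0033
  Urn III: 0.13 × 0.13 = 0.0169
  Urn IV: 0.33 × 0.49 = 0.1617
  Urn I: 0.04 × 0.01 = 0.0004
  Urn II: 0.39 × 0.17 = 0.0663
Normalizing constant = 0.2486.
P(Urn I | evidence) = 0.0004 / 0.2486 ≈ 0.002.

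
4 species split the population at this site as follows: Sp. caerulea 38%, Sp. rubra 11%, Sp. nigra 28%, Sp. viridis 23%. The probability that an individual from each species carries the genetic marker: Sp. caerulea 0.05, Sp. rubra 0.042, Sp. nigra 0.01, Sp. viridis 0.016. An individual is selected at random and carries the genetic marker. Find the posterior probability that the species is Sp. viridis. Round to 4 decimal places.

By Bayes' rule, posterior ∝ prior × likelihood:
  Sp. caerulea: 0.38 × 0.05 = 0.019
  Sp. rubra: 0.11 × 0.042 = 0.00462
  Sp. nigra: 0.28 × 0.01 = 0.0028
  Sp. viridis: 0.23 × 0.016 = 0.00368
Normalizing constant = 0.0301.
P(Sp. viridis | evidence) = 0.00368 / 0.0301 ≈ 0.1223.

0.1223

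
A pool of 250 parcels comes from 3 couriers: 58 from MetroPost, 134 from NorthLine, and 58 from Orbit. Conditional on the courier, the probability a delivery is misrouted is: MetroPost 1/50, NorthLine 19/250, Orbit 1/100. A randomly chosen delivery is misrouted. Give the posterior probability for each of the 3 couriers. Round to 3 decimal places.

MetroPost 0.097, NorthLine 0.854, Orbit 0.049

Compute prior × likelihood for every hypothesis:
  MetroPost: 0.232 × 0.02 = 0.00464
  NorthLine: 0.536 × 0.076 = 0.040736
  Orbit: 0.232 × 0.01 = 0.00232
Sum = 0.047696.
P(MetroPost | misrouted) = 0.00464/0.047696 ≈ 0.097
P(NorthLine | misrouted) = 0.040736/0.047696 ≈ 0.854
P(Orbit | misrouted) = 0.00232/0.047696 ≈ 0.049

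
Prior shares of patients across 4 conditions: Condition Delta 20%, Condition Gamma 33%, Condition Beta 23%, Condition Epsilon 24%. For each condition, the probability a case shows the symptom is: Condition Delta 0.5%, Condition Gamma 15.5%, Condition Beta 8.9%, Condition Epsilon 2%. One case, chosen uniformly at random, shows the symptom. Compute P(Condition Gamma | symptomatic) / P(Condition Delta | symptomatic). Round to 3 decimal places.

Unnormalized posteriors (prior × likelihood):
  Condition Delta: 0.2 × 0.005 = 0.001
  Condition Gamma: 0.33 × 0.155 = 0.05115
  Condition Beta: 0.23 × 0.089 = 0.02047
  Condition Epsilon: 0.24 × 0.02 = 0.0048
Total = 0.07742.
The ratio is 0.05115 / 0.001 (the normalizer cancels) = 51.150.

51.150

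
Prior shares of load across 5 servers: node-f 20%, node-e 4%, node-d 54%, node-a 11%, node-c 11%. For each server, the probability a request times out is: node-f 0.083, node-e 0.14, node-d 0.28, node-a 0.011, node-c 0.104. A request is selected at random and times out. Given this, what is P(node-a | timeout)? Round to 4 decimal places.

Unnormalized posteriors (prior × likelihood):
  node-f: 0.2 × 0.083 = 0.0166
  node-e: 0.04 × 0.14 = 0.0056
  node-d: 0.54 × 0.28 = 0.1512
  node-a: 0.11 × 0.011 = 0.00121
  node-c: 0.11 × 0.104 = 0.01144
Sum = 0.18605.
P(node-a | evidence) = 0.00121 / 0.18605 ≈ 0.0065.

0.0065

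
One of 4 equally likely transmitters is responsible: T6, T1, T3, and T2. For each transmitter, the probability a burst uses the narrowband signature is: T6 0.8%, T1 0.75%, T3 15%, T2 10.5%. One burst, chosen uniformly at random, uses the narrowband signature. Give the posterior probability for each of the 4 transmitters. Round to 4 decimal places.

T6 0.0296, T1 0.0277, T3 0.5545, T2 0.3882

Since the prior is uniform, the posterior is proportional to the likelihood:
  T6: 0.008
  T1: 0.0075
  T3: 0.15
  T2: 0.105
Total = 0.2705.
P(T6 | narrowband) = 0.008/0.2705 ≈ 0.0296
P(T1 | narrowband) = 0.0075/0.2705 ≈ 0.0277
P(T3 | narrowband) = 0.15/0.2705 ≈ 0.5545
P(T2 | narrowband) = 0.105/0.2705 ≈ 0.3882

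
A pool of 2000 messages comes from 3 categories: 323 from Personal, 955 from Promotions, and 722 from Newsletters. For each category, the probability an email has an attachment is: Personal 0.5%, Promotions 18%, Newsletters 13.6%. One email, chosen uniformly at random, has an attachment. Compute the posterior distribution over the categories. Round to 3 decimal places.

Personal 0.006, Promotions 0.633, Newsletters 0.361

Compute prior × likelihood for every hypothesis:
  Personal: 0.1615 × 0.005 = 0.0008075
  Promotions: 0.4775 × 0.18 = 0.08595
  Newsletters: 0.361 × 0.136 = 0.049096
Total = 0.1358535.
P(Personal | attachment) = 0.0008075/0.1358535 ≈ 0.006
P(Promotions | attachment) = 0.08595/0.1358535 ≈ 0.633
P(Newsletters | attachment) = 0.049096/0.1358535 ≈ 0.361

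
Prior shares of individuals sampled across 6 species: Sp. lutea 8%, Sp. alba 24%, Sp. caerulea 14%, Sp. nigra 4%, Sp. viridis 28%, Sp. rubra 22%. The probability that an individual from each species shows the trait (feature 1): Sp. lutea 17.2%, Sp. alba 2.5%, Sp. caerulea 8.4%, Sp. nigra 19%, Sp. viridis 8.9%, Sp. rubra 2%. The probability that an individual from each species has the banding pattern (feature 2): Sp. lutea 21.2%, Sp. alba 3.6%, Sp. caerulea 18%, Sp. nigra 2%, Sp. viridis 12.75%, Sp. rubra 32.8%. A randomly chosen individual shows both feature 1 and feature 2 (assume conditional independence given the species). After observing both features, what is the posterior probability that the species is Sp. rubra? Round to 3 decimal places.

0.144

Unnormalized posteriors (prior × likelihood):
  Sp. lutea: 0.08 × 0.172 × 0.212 = 0.00291712
  Sp. alba: 0.24 × 0.025 × 0.036 = 0.000216
  Sp. caerulea: 0.14 × 0.084 × 0.18 = 0.0021168
  Sp. nigra: 0.04 × 0.19 × 0.02 = 0.000152
  Sp. viridis: 0.28 × 0.089 × 0.1275 = 0.0031773
  Sp. rubra: 0.22 × 0.02 × 0.328 = 0.0014432
Sum = 0.01002242.
P(Sp. rubra | evidence) = 0.0014432 / 0.01002242 ≈ 0.144.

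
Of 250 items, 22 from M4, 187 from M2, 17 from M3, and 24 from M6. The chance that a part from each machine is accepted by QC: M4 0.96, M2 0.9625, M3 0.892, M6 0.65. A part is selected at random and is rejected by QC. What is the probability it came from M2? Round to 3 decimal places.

Taking complements, P(rejected | each) = M4 0.04, M2 0.0375, M3 0.108, M6 0.35.
Unnormalized posteriors (prior × likelihood):
  M4: 0.088 × 0.04 = 0.00352
  M2: 0.748 × 0.0375 = 0.02805
  M3: 0.068 × 0.108 = 0.007344
  M6: 0.096 × 0.35 = 0.0336
Normalizing constant = 0.072514.
P(M2 | evidence) = 0.02805 / 0.072514 ≈ 0.387.

0.387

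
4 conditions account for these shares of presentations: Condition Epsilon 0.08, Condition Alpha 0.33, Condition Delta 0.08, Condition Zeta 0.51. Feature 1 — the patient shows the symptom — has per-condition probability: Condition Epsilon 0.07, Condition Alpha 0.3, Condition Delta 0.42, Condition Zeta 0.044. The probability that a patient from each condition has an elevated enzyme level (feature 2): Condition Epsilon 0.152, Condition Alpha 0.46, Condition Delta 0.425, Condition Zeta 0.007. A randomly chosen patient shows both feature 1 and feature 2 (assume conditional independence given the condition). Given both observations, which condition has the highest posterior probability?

Prior × likelihood for each hypothesis:
  Condition Epsilon: 0.08 × 0.07 × 0.152 = 0.0008512
  Condition Alpha: 0.33 × 0.3 × 0.46 = 0.04554
  Condition Delta: 0.08 × 0.42 × 0.425 = 0.01428
  Condition Zeta: 0.51 × 0.044 × 0.007 = 0.00015708
Normalizing constant = 0.06082828.
Largest term belongs to Condition Alpha, so Condition Alpha is most probable.

Condition Alpha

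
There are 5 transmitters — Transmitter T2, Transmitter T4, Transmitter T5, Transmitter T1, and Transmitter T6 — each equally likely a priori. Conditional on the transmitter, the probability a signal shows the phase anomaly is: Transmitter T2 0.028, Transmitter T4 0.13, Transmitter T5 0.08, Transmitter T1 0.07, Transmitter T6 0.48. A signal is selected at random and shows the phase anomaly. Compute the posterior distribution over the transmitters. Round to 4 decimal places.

Transmitter T2 0.0355, Transmitter T4 0.1650, Transmitter T5 0.1015, Transmitter T1 0.0888, Transmitter T6 0.6091

With a uniform prior (1/5 each), posterior ∝ likelihood:
  Transmitter T2: 0.028
  Transmitter T4: 0.13
  Transmitter T5: 0.08
  Transmitter T1: 0.07
  Transmitter T6: 0.48
Total = 0.788.
P(Transmitter T2 | anomaly) = 0.028/0.788 ≈ 0.0355
P(Transmitter T4 | anomaly) = 0.13/0.788 ≈ 0.1650
P(Transmitter T5 | anomaly) = 0.08/0.788 ≈ 0.1015
P(Transmitter T1 | anomaly) = 0.07/0.788 ≈ 0.0888
P(Transmitter T6 | anomaly) = 0.48/0.788 ≈ 0.6091
(Check: 0.0355+0.1650+0.1015+0.0888+0.6091 = 0.9999.)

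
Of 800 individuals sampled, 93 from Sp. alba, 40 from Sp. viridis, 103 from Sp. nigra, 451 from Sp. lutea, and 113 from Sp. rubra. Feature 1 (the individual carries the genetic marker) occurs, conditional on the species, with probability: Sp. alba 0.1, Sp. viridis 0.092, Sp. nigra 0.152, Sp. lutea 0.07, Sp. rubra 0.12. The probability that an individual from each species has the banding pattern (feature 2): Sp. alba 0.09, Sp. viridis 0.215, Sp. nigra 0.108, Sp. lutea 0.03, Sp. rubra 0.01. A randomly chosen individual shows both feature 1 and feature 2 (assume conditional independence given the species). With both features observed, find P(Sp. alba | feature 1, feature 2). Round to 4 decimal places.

0.1902

By Bayes' rule, posterior ∝ prior × likelihood:
  Sp. alba: 0.11625 × 0.1 × 0.09 = 0.00104625
  Sp. viridis: 0.05 × 0.092 × 0.215 = 0.000989
  Sp. nigra: 0.12875 × 0.152 × 0.108 = 0.00211356
  Sp. lutea: 0.56375 × 0.07 × 0.03 = 0.001183875
  Sp. rubra: 0.14125 × 0.12 × 0.01 = 0.0001695
Total = 0.005502185.
P(Sp. alba | evidence) = 0.00104625 / 0.005502185 ≈ 0.1902.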